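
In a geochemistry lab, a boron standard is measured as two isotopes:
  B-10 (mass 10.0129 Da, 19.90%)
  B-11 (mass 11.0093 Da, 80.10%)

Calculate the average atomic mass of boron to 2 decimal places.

Ar = Σ fᵢ·mᵢ = 0.1990 × 10.0129 + 0.8010 × 11.0093
= 1.99257 + 8.81845 = 10.81102 Da

10.81 Da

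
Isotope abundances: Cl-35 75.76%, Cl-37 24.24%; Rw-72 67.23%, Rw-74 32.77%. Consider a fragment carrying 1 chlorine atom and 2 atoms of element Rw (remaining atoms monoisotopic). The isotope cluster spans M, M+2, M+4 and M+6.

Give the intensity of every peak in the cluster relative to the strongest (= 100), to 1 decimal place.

Chlorine pattern (n=1): 0.7576 : 0.2424
Element Rw pattern (n=2): 0.45198729 : 0.44062542 : 0.10738729
Convolve the two distributions (both contribute in 2-u steps):
  M: 0.7576×0.45198729 = 0.342426
  M+2: 0.7576×0.44062542 + 0.2424×0.45198729 = 0.443380
  M+4: 0.7576×0.10738729 + 0.2424×0.44062542 = 0.188164
  M+6: 0.2424×0.10738729 = 0.026031
Scale to base peak (0.443380) = 100: 77.2 : 100.0 : 42.4 : 5.9

77.2 : 100.0 : 42.4 : 5.9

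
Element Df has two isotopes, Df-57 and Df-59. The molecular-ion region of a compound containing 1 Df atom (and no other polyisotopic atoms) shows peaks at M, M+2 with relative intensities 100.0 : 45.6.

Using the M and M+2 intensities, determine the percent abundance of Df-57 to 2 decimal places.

If p is the fraction of Df that is Df-57, then I(M+2)/I(M) = [C(1,1)·p^0·(1−p)] / p^1 = 1·(1−p)/p = 45.6/100.0 = 0.4560
(1−p)/p = 0.4560/1 = 0.4560  ⇒  p = 1/(1 + 0.4560) = 0.6868
Df-57: 68.68%, Df-59: 31.32%.

68.68%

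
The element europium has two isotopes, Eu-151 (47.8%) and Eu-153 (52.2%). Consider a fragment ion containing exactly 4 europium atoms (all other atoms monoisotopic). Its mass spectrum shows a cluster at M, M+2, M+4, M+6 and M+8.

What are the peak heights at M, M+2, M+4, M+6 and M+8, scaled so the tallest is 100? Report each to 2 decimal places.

13.98 : 61.05 : 100.00 : 72.80 : 19.88

Each Eu atom is independently Eu-151 (p = 0.478) or Eu-153 (q = 0.522); the cluster is the binomial expansion (p + q)^4.
P(M) = 0.478^4 = 0.052205
P(M+2) = 4 × 0.478^3 × 0.522^1 = 0.228042
P(M+4) = 6 × 0.478^2 × 0.522^2 = 0.373549
P(M+6) = 4 × 0.478^1 × 0.522^3 = 0.271956
P(M+8) = 0.522^4 = 0.074248
The M+4 peak is largest (0.373549); scaling to 100 gives 13.98 : 61.05 : 100.00 : 72.80 : 19.88.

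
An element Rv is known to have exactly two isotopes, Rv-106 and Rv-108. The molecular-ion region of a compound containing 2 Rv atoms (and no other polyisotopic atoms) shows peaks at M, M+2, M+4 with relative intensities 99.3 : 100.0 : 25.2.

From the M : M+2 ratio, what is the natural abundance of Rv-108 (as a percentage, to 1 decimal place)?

33.5%

If p is the fraction of Rv that is Rv-106, then I(M+2)/I(M) = [C(2,1)·p^1·(1−p)] / p^2 = 2·(1−p)/p = 100.0/99.3 = 1.0070
(1−p)/p = 1.0070/2 = 0.5035  ⇒  p = 1/(1 + 0.5035) = 0.6651
Rv-106: 66.5%, Rv-108: 33.5%.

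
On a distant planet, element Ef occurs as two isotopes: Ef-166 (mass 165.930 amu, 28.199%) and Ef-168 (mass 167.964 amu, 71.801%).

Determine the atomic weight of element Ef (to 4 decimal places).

Average mass = Σ (abundance × isotope mass) = 0.28199 × 165.930 + 0.71801 × 167.964
= 46.79060 + 120.59983 = 167.39043 amu

167.3904 amu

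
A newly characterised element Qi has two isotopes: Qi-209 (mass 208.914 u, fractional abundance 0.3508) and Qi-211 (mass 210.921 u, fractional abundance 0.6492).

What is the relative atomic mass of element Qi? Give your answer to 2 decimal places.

Average mass = Σ (abundance × isotope mass) = 0.3508 × 208.914 + 0.6492 × 210.921
= 73.2870 + 136.9299 = 210.2169 u

210.22 u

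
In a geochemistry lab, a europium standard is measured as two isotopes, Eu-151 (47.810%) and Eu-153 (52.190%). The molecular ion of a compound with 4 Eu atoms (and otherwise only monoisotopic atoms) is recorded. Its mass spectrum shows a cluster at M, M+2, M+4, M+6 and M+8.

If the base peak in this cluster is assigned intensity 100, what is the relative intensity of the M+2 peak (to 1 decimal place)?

(0.47810 + 0.52190)^4 gives M 0.0522, M+2 0.2281, M+4 0.3736, M+6 0.2719, M+8 0.0742; the largest is M+4.
P(M+4) = C(4,2) × 0.47810^2 × 0.52190^2 = 6 × 0.22857961 × 0.27237961 = 0.373563 (base)
P(M+2) = C(4,1) × 0.47810^3 × 0.52190^1 = 4 × 0.10928391 × 0.5219 = 0.228141
Relative intensity = 0.228141 / 0.373563 × 100 = 61.1

61.1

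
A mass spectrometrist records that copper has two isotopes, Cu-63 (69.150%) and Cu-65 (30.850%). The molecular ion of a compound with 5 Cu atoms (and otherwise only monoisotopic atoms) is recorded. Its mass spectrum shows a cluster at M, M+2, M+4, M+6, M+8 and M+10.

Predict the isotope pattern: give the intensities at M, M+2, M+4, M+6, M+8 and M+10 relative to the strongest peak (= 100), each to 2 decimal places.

44.83 : 100.00 : 89.23 : 39.81 : 8.88 : 0.79

Each Cu atom is independently Cu-63 (p = 0.69150) or Cu-65 (q = 0.30850); the cluster is the binomial expansion (p + q)^5.
P(M) = 0.69150^5 = 0.158111
P(M+2) = 5 × 0.69150^4 × 0.30850^1 = 0.352691
P(M+4) = 10 × 0.69150^3 × 0.30850^2 = 0.314693
P(M+6) = 10 × 0.69150^2 × 0.30850^3 = 0.140394
P(M+8) = 5 × 0.69150^1 × 0.30850^4 = 0.031317
P(M+10) = 0.30850^5 = 0.002794
The M+2 peak is largest (0.352691); scaling to 100 gives 44.83 : 100.00 : 89.23 : 39.81 : 8.88 : 0.79.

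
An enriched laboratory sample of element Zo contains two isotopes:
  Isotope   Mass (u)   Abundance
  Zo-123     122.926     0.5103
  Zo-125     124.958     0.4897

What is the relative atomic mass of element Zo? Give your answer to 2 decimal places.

123.92 u

Average mass = Σ (abundance × isotope mass) = 0.5103 × 122.926 + 0.4897 × 124.958
= 62.7291 + 61.1919 = 123.9210 u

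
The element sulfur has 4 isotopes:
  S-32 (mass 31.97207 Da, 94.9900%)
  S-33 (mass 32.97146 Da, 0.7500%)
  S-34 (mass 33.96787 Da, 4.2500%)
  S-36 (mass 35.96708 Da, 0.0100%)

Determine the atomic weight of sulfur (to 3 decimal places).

32.065 Da

The abundance-weighted mean is 0.949900 × 31.97207 + 0.007500 × 32.97146 + 0.042500 × 33.96787 + 0.000100 × 35.96708
= 30.370269 + 0.247286 + 1.443634 + 0.003597 = 32.064786 Da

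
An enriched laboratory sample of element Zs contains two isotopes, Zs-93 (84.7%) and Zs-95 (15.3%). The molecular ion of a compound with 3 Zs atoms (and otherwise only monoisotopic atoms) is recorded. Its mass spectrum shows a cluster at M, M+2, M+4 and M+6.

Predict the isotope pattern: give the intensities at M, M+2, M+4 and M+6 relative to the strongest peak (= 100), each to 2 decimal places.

100.00 : 54.19 : 9.79 : 0.59

The 3 Zs atoms are independent, so intensities follow the terms of (0.847 + 0.153)^3.
P(M) = 0.847^3 = 0.607645
P(M+2) = 3 × 0.847^2 × 0.153^1 = 0.329291
P(M+4) = 3 × 0.847^1 × 0.153^2 = 0.059482
P(M+6) = 0.153^3 = 0.003582
The M peak is largest (0.607645); scaling to 100 gives 100.00 : 54.19 : 9.79 : 0.59.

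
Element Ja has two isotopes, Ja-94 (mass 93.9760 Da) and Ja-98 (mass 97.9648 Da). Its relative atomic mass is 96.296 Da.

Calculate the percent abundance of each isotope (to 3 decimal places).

Writing the weighted mean with unknown fraction x of Ja-94:
93.9760·x + 97.9648·(1 − x) = 96.296
(93.9760 − 97.9648)·x = 96.296 − 97.9648
x = -1.6688 / -3.9888 = 0.41837 → 41.837% Ja-94, 58.163% Ja-98.

Ja-94: 41.837%, Ja-98: 58.163%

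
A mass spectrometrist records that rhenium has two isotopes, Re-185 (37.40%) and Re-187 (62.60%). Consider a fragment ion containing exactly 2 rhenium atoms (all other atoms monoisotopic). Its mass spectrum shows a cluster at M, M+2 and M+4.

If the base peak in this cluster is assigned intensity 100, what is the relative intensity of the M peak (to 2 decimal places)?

Binomial terms of (0.3740 + 0.6260)^2: M 0.1399, M+2 0.4682, M+4 0.3919 → M+2 is the base peak.
P(M+2) = C(2,1) × 0.3740^1 × 0.6260^1 = 2 × 0.3740 × 0.6260 = 0.468248 (base)
P(M) = C(2,0) × 0.3740^2 × 0.6260^0 = 1 × 0.139876 × 1.0000 = 0.139876
Relative intensity = 0.139876 / 0.468248 × 100 = 29.87

29.87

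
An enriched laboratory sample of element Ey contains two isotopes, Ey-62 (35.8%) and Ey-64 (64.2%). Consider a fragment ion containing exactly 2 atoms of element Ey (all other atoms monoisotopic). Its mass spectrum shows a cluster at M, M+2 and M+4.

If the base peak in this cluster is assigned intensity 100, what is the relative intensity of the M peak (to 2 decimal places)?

27.88

Term probabilities: M 0.1282, M+2 0.4597, M+4 0.4122. Base peak = M+2.
P(M+2) = C(2,1) × 0.358^1 × 0.642^1 = 2 × 0.3580 × 0.6420 = 0.459672 (base)
P(M) = C(2,0) × 0.358^2 × 0.642^0 = 1 × 0.128164 × 1.0000 = 0.128164
Relative intensity = 0.128164 / 0.459672 × 100 = 27.88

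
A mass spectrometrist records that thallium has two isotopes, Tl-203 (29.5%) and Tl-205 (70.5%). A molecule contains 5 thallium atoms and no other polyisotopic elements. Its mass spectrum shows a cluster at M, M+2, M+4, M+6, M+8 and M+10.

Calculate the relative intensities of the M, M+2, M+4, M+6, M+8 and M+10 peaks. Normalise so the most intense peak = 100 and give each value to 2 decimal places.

0.61 : 7.33 : 35.02 : 83.69 : 100.00 : 47.80

The 5 Tl atoms are independent, so intensities follow the terms of (0.295 + 0.705)^5.
P(M) = 0.295^5 = 0.002234
P(M+2) = 5 × 0.295^4 × 0.705^1 = 0.026696
P(M+4) = 10 × 0.295^3 × 0.705^2 = 0.127598
P(M+6) = 10 × 0.295^2 × 0.705^3 = 0.304938
P(M+8) = 5 × 0.295^1 × 0.705^4 = 0.364375
P(M+10) = 0.705^5 = 0.174159
The M+8 peak is largest (0.364375); scaling to 100 gives 0.61 : 7.33 : 35.02 : 83.69 : 100.00 : 47.80.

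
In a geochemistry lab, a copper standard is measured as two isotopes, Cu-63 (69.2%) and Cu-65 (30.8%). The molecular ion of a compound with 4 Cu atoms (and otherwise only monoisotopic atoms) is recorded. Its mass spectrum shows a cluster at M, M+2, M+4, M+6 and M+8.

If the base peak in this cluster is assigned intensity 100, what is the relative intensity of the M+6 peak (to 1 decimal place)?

Binomial terms of (0.692 + 0.308)^4: M 0.2293, M+2 0.4083, M+4 0.2726, M+6 0.0809, M+8 0.0090 → M+2 is the base peak.
P(M+2) = C(4,1) × 0.692^3 × 0.308^1 = 4 × 0.33137389 × 0.3080 = 0.408253 (base)
P(M+6) = C(4,3) × 0.692^1 × 0.308^3 = 4 × 0.6920 × 0.02921811 = 0.080876
Relative intensity = 0.080876 / 0.408253 × 100 = 19.8

19.8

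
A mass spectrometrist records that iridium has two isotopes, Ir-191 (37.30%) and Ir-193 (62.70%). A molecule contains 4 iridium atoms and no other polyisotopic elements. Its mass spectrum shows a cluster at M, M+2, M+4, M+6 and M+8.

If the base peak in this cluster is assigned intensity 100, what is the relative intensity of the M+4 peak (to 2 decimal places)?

(0.3730 + 0.6270)^4 gives M 0.0194, M+2 0.1302, M+4 0.3282, M+6 0.3678, M+8 0.1546; the largest is M+6.
P(M+6) = C(4,3) × 0.3730^1 × 0.6270^3 = 4 × 0.3730 × 0.24649188 = 0.367766 (base)
P(M+4) = C(4,2) × 0.3730^2 × 0.6270^2 = 6 × 0.139129 × 0.393129 = 0.328174
Relative intensity = 0.328174 / 0.367766 × 100 = 89.23

89.23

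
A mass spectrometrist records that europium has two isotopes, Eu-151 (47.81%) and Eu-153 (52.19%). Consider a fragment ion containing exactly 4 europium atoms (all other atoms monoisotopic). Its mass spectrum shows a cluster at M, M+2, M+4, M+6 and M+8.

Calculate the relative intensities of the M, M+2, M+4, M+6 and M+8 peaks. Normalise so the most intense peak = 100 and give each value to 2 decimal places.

13.99 : 61.07 : 100.00 : 72.77 : 19.86

Expanding (0.4781 + 0.5219)^4:
P(M) = 0.4781^4 = 0.052249
P(M+2) = 4 × 0.4781^3 × 0.5219^1 = 0.228141
P(M+4) = 6 × 0.4781^2 × 0.5219^2 = 0.373563
P(M+6) = 4 × 0.4781^1 × 0.5219^3 = 0.271857
P(M+8) = 0.5219^4 = 0.074191
The M+4 peak is largest (0.373563); scaling to 100 gives 13.99 : 61.07 : 100.00 : 72.77 : 19.86.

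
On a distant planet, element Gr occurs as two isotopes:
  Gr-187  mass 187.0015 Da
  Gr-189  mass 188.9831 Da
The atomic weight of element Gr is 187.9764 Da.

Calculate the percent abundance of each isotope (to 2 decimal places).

Writing the weighted mean with unknown fraction x of Gr-187:
187.0015·x + 188.9831·(1 − x) = 187.9764
(187.0015 − 188.9831)·x = 187.9764 − 188.9831
x = -1.0067 / -1.9816 = 0.50802 → 50.80% Gr-187, 49.20% Gr-189.

Gr-187: 50.80%, Gr-189: 49.20%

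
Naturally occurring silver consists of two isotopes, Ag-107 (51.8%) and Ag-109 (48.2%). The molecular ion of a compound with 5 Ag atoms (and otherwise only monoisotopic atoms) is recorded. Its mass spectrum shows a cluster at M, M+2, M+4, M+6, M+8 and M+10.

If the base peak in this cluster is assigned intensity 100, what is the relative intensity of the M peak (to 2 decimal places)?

Term probabilities: M 0.0373, M+2 0.1735, M+4 0.3229, M+6 0.3005, M+8 0.1398, M+10 0.0260. Base peak = M+4.
P(M+4) = C(5,2) × 0.518^3 × 0.482^2 = 10 × 0.13899183 × 0.232324 = 0.322911 (base)
P(M) = C(5,0) × 0.518^5 × 0.482^0 = 1 × 0.03729484 × 1.0000 = 0.037295
Relative intensity = 0.037295 / 0.322911 × 100 = 11.55

11.55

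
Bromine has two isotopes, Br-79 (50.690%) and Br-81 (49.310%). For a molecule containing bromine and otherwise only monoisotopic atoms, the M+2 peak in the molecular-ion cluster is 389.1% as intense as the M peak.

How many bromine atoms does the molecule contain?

For n independent Br atoms, I(M+2)/I(M) = n · (abundance Br-81) / (abundance Br-79) = n · 0.49310/0.50690.
n = 3.891 × 0.50690/0.49310 = 4.00 ≈ 4

4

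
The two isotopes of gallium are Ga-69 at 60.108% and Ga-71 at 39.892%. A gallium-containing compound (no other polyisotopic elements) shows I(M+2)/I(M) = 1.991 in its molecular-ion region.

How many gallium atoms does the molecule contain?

3

With n Ga atoms, P(M+2)/P(M) = C(n,1)·p^(n−1)q / p^n = n·q/p = n · 0.39892/0.60108.
n = 1.991 × 0.60108/0.39892 = 3.00 ≈ 3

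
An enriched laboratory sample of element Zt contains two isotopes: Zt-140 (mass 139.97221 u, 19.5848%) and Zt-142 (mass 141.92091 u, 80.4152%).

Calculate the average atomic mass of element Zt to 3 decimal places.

141.539 u

Ar = Σ fᵢ·mᵢ = 0.195848 × 139.97221 + 0.804152 × 141.92091
= 27.413277 + 114.125984 = 141.539261 u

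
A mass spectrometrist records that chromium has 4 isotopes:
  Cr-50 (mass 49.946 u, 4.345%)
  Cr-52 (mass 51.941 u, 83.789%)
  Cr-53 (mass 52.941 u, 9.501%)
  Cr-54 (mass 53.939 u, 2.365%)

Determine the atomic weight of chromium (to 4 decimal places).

51.9966 u

The abundance-weighted mean is 0.04345 × 49.946 + 0.83789 × 51.941 + 0.09501 × 52.941 + 0.02365 × 53.939
= 2.17015 + 43.52084 + 5.02992 + 1.27566 = 51.99657 u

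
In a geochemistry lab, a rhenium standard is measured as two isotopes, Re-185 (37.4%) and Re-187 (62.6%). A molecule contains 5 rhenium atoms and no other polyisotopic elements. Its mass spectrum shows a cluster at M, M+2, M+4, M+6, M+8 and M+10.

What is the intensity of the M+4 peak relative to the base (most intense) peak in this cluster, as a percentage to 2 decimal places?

59.74%

Binomial terms of (0.374 + 0.626)^5: M 0.0073, M+2 0.0612, M+4 0.2050, M+6 0.3431, M+8 0.2872, M+10 0.0961 → M+6 is the base peak.
P(M+6) = C(5,3) × 0.374^2 × 0.626^3 = 10 × 0.139876 × 0.24531438 = 0.343136 (base)
P(M+4) = C(5,2) × 0.374^3 × 0.626^2 = 10 × 0.05231362 × 0.391876 = 0.205005
Relative intensity = 0.205005 / 0.343136 × 100 = 59.74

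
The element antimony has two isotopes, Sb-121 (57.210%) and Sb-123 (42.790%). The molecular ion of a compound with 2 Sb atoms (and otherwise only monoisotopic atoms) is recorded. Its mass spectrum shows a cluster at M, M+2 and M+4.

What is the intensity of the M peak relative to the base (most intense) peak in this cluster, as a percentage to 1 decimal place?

66.8%

(0.57210 + 0.42790)^2 gives M 0.3273, M+2 0.4896, M+4 0.1831; the largest is M+2.
P(M+2) = C(2,1) × 0.57210^1 × 0.42790^1 = 2 × 0.5721 × 0.4279 = 0.489603 (base)
P(M) = C(2,0) × 0.57210^2 × 0.42790^0 = 1 × 0.32729841 × 1.0000 = 0.327298
Relative intensity = 0.327298 / 0.489603 × 100 = 66.8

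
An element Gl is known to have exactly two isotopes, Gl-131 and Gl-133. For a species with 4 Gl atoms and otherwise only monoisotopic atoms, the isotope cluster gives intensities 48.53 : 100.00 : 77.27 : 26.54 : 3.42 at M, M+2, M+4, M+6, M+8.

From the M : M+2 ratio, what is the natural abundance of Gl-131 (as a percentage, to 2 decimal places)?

66.00%

Let p = fractional abundance of Gl-131. I(M+2)/I(M) = [C(4,1)·p^3·(1−p)] / p^4 = 4·(1−p)/p = 100.00/48.53 = 2.0606
(1−p)/p = 2.0606/4 = 0.5151  ⇒  p = 1/(1 + 0.5151) = 0.6600
Gl-131: 66.00%, Gl-133: 34.00%.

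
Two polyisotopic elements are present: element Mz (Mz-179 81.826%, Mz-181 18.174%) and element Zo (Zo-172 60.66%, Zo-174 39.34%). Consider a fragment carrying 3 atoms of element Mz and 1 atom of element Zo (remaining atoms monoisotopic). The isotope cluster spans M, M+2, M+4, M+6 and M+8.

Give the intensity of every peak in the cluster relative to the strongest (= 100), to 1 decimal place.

Element Mz pattern (n=3): 0.54786551 : 0.36505174 : 0.08107998 : 0.00600277
Element Zo pattern (n=1): 0.6066 : 0.3934
Convolve the two distributions (both contribute in 2-u steps):
  M: 0.54786551×0.6066 = 0.332335
  M+2: 0.54786551×0.3934 + 0.36505174×0.6066 = 0.436971
  M+4: 0.36505174×0.3934 + 0.08107998×0.6066 = 0.192794
  M+6: 0.08107998×0.3934 + 0.00600277×0.6066 = 0.035538
  M+8: 0.00600277×0.3934 = 0.002361
Scale to base peak (0.436971) = 100: 76.1 : 100.0 : 44.1 : 8.1 : 0.5

76.1 : 100.0 : 44.1 : 8.1 : 0.5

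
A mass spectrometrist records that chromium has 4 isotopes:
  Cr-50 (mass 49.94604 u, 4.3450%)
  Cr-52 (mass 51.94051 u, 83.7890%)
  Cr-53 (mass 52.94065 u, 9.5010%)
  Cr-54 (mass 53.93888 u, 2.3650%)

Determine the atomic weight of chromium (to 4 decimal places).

The abundance-weighted mean is 0.043450 × 49.94604 + 0.837890 × 51.94051 + 0.095010 × 52.94065 + 0.023650 × 53.93888
= 2.170155 + 43.520434 + 5.029891 + 1.275655 = 51.996135 u

51.9961 u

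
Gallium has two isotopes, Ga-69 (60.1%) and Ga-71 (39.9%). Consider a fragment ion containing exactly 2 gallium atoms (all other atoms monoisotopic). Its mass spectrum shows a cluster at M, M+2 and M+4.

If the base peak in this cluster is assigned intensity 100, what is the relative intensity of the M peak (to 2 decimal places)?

Binomial terms of (0.601 + 0.399)^2: M 0.3612, M+2 0.4796, M+4 0.1592 → M+2 is the base peak.
P(M+2) = C(2,1) × 0.601^1 × 0.399^1 = 2 × 0.6010 × 0.3990 = 0.479598 (base)
P(M) = C(2,0) × 0.601^2 × 0.399^0 = 1 × 0.361201 × 1.0000 = 0.361201
Relative intensity = 0.361201 / 0.479598 × 100 = 75.31

75.31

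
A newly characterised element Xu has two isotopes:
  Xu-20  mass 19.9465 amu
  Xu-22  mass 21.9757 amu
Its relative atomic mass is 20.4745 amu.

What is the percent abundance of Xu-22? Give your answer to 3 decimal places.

26.020%

With x = fraction of Xu-20 (so Xu-22 is 1 − x):
19.9465·x + 21.9757·(1 − x) = 20.4745
(19.9465 − 21.9757)·x = 20.4745 − 21.9757
x = -1.5012 / -2.0292 = 0.73980 → 73.980% Xu-20, 26.020% Xu-22.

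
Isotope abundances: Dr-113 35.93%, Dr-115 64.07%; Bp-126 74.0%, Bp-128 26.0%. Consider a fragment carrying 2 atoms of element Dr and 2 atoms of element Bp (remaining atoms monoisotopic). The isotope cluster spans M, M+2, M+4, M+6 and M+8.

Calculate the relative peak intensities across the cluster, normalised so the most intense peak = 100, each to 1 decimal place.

Element Dr pattern (n=2): 0.12909649 : 0.46040702 : 0.41049649
Element Bp pattern (n=2): 0.5476 : 0.3848 : 0.0676
Convolve the two distributions (both contribute in 2-u steps):
  M: 0.12909649×0.5476 = 0.070693
  M+2: 0.12909649×0.3848 + 0.46040702×0.5476 = 0.301795
  M+4: 0.12909649×0.0676 + 0.46040702×0.3848 + 0.41049649×0.5476 = 0.410679
  M+6: 0.46040702×0.0676 + 0.41049649×0.3848 = 0.189083
  M+8: 0.41049649×0.0676 = 0.027750
Scale to base peak (0.410679) = 100: 17.2 : 73.5 : 100.0 : 46.0 : 6.8

17.2 : 73.5 : 100.0 : 46.0 : 6.8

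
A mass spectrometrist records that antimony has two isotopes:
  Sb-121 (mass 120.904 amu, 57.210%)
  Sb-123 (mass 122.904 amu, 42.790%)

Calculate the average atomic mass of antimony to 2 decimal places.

Weight each isotope mass by its fractional abundance: 0.57210 × 120.904 + 0.42790 × 122.904
= 69.1692 + 52.5906 = 121.7598 amu

121.76 amu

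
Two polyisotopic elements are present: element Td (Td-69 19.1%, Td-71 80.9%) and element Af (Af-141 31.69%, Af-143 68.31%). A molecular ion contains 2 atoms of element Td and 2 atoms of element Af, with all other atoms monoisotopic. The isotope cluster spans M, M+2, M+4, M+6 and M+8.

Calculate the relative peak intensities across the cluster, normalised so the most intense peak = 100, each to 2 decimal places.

Element Td pattern (n=2): 0.036481 : 0.309038 : 0.654481
Element Af pattern (n=2): 0.10042561 : 0.43294878 : 0.46662561
Convolve the two distributions (both contribute in 2-u steps):
  M: 0.036481×0.10042561 = 0.003664
  M+2: 0.036481×0.43294878 + 0.309038×0.10042561 = 0.046830
  M+4: 0.036481×0.46662561 + 0.309038×0.43294878 + 0.654481×0.10042561 = 0.216547
  M+6: 0.309038×0.46662561 + 0.654481×0.43294878 = 0.427562
  M+8: 0.654481×0.46662561 = 0.305398
Scale to base peak (0.427562) = 100: 0.86 : 10.95 : 50.65 : 100.00 : 71.43

0.86 : 10.95 : 50.65 : 100.00 : 71.43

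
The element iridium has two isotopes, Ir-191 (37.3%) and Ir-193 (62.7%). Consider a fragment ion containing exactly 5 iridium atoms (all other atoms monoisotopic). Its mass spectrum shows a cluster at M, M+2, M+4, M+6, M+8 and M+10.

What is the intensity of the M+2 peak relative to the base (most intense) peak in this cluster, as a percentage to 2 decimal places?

17.70%

(0.373 + 0.627)^5 gives M 0.0072, M+2 0.0607, M+4 0.2040, M+6 0.3429, M+8 0.2882, M+10 0.0969; the largest is M+6.
P(M+6) = C(5,3) × 0.373^2 × 0.627^3 = 10 × 0.139129 × 0.24649188 = 0.342942 (base)
P(M+2) = C(5,1) × 0.373^4 × 0.627^1 = 5 × 0.01935688 × 0.6270 = 0.060684
Relative intensity = 0.060684 / 0.342942 × 100 = 17.70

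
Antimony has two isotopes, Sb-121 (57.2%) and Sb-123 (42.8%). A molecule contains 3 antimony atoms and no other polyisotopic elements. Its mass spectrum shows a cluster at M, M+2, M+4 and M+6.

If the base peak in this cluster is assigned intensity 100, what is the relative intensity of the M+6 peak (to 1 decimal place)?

(0.572 + 0.428)^3 gives M 0.1871, M+2 0.4201, M+4 0.3143, M+6 0.0784; the largest is M+2.
P(M+2) = C(3,1) × 0.572^2 × 0.428^1 = 3 × 0.327184 × 0.4280 = 0.420104 (base)
P(M+6) = C(3,3) × 0.572^0 × 0.428^3 = 1 × 1.0000 × 0.07840275 = 0.078403
Relative intensity = 0.078403 / 0.420104 × 100 = 18.7

18.7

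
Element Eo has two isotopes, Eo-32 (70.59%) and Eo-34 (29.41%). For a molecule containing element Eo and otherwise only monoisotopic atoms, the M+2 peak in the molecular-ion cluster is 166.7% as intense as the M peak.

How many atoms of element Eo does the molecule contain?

The M+2/M ratio from n Eo atoms is n · q/p = n · 0.2941/0.7059.
n = 1.667 × 0.7059/0.2941 = 4.00 ≈ 4

4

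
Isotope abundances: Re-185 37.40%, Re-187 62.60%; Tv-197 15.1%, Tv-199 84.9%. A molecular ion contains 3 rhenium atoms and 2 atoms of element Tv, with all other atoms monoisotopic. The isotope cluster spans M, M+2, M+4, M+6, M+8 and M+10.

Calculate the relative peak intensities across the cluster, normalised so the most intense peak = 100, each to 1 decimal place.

Rhenium pattern (n=3): 0.05231362 : 0.26268713 : 0.43968487 : 0.24531438
Element Tv pattern (n=2): 0.022801 : 0.256398 : 0.720801
Convolve the two distributions (both contribute in 2-u steps):
  M: 0.05231362×0.022801 = 0.001193
  M+2: 0.05231362×0.256398 + 0.26268713×0.022801 = 0.019403
  M+4: 0.05231362×0.720801 + 0.26268713×0.256398 + 0.43968487×0.022801 = 0.115085
  M+6: 0.26268713×0.720801 + 0.43968487×0.256398 + 0.24531438×0.022801 = 0.307673
  M+8: 0.43968487×0.720801 + 0.24531438×0.256398 = 0.379823
  M+10: 0.24531438×0.720801 = 0.176823
Scale to base peak (0.379823) = 100: 0.3 : 5.1 : 30.3 : 81.0 : 100.0 : 46.6

0.3 : 5.1 : 30.3 : 81.0 : 100.0 : 46.6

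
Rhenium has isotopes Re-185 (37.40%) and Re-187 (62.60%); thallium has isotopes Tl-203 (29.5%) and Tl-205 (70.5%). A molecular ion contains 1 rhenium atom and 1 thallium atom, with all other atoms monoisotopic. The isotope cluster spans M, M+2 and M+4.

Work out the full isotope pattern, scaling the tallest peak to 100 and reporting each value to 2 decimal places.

24.61 : 100.00 : 98.44

Rhenium pattern (n=1): 0.3740 : 0.6260
Thallium pattern (n=1): 0.2950 : 0.7050
Convolve the two distributions (both contribute in 2-u steps):
  M: 0.3740×0.2950 = 0.110330
  M+2: 0.3740×0.7050 + 0.6260×0.2950 = 0.448340
  M+4: 0.6260×0.7050 = 0.441330
Scale to base peak (0.448340) = 100: 24.61 : 100.00 : 98.44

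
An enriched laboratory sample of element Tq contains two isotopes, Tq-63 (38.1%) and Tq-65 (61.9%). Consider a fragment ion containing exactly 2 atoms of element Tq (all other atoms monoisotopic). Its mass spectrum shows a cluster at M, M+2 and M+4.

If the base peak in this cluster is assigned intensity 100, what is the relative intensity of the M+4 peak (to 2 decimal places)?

81.23

Binomial terms of (0.381 + 0.619)^2: M 0.1452, M+2 0.4717, M+4 0.3832 → M+2 is the base peak.
P(M+2) = C(2,1) × 0.381^1 × 0.619^1 = 2 × 0.3810 × 0.6190 = 0.471678 (base)
P(M+4) = C(2,2) × 0.381^0 × 0.619^2 = 1 × 1.0000 × 0.383161 = 0.383161
Relative intensity = 0.383161 / 0.471678 × 100 = 81.23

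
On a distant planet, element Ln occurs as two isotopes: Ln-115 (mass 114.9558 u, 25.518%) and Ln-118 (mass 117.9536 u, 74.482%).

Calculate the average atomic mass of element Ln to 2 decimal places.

Average mass = Σ (abundance × isotope mass) = 0.25518 × 114.9558 + 0.74482 × 117.9536
= 29.33442 + 87.85420 = 117.18862 u

117.19 u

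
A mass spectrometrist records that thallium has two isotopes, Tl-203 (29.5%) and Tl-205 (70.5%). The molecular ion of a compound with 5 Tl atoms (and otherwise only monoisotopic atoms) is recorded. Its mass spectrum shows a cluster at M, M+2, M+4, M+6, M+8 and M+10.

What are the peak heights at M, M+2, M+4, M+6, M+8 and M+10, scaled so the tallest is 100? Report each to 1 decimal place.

0.6 : 7.3 : 35.0 : 83.7 : 100.0 : 47.8

Expanding (0.295 + 0.705)^5:
P(M) = 0.295^5 = 0.002234
P(M+2) = 5 × 0.295^4 × 0.705^1 = 0.026696
P(M+4) = 10 × 0.295^3 × 0.705^2 = 0.127598
P(M+6) = 10 × 0.295^2 × 0.705^3 = 0.304938
P(M+8) = 5 × 0.295^1 × 0.705^4 = 0.364375
P(M+10) = 0.705^5 = 0.174159
The M+8 peak is largest (0.364375); scaling to 100 gives 0.6 : 7.3 : 35.0 : 83.7 : 100.0 : 47.8.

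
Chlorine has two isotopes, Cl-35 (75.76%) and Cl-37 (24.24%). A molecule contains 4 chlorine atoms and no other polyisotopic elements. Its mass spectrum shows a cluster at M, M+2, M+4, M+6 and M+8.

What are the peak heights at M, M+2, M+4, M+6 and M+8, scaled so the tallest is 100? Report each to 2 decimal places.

Each Cl atom is independently Cl-35 (p = 0.7576) or Cl-37 (q = 0.2424); the cluster is the binomial expansion (p + q)^4.
P(M) = 0.7576^4 = 0.329428
P(M+2) = 4 × 0.7576^3 × 0.2424^1 = 0.421612
P(M+4) = 6 × 0.7576^2 × 0.2424^2 = 0.202347
P(M+6) = 4 × 0.7576^1 × 0.2424^3 = 0.043162
P(M+8) = 0.2424^4 = 0.003452
The M+2 peak is largest (0.421612); scaling to 100 gives 78.14 : 100.00 : 47.99 : 10.24 : 0.82.

78.14 : 100.00 : 47.99 : 10.24 : 0.82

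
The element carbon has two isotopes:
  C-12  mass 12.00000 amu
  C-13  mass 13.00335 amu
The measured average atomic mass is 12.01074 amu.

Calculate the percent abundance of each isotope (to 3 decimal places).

Let x be the fractional abundance of C-12; then C-13 has abundance 1 − x.
12.00000·x + 13.00335·(1 − x) = 12.01074
(12.00000 − 13.00335)·x = 12.01074 − 13.00335
x = -0.99261 / -1.00335 = 0.98930 → 98.930% C-12, 1.070% C-13.

C-12: 98.930%, C-13: 1.070%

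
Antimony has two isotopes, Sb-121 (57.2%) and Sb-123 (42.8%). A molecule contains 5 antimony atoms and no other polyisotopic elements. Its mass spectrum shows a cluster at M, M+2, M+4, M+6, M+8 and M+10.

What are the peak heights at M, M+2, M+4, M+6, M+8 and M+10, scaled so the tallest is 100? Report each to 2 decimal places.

Each Sb atom is independently Sb-121 (p = 0.572) or Sb-123 (q = 0.428); the cluster is the binomial expansion (p + q)^5.
P(M) = 0.572^5 = 0.061232
P(M+2) = 5 × 0.572^4 × 0.428^1 = 0.229086
P(M+4) = 10 × 0.572^3 × 0.428^2 = 0.342827
P(M+6) = 10 × 0.572^2 × 0.428^3 = 0.256521
P(M+8) = 5 × 0.572^1 × 0.428^4 = 0.095971
P(M+10) = 0.428^5 = 0.014362
The M+4 peak is largest (0.342827); scaling to 100 gives 17.86 : 66.82 : 100.00 : 74.83 : 27.99 : 4.19.

17.86 : 66.82 : 100.00 : 74.83 : 27.99 : 4.19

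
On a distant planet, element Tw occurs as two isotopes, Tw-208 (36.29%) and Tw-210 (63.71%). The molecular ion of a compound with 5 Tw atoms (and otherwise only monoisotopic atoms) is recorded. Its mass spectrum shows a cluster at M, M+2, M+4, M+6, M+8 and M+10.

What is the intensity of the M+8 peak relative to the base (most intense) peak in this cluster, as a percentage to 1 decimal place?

Binomial terms of (0.3629 + 0.6371)^5: M 0.0063, M+2 0.0552, M+4 0.1940, M+6 0.3406, M+8 0.2989, M+10 0.1050 → M+6 is the base peak.
P(M+6) = C(5,3) × 0.3629^2 × 0.6371^3 = 10 × 0.13169641 × 0.2585966 = 0.340562 (base)
P(M+8) = C(5,4) × 0.3629^1 × 0.6371^4 = 5 × 0.3629 × 0.1647519 = 0.298942
Relative intensity = 0.298942 / 0.340562 × 100 = 87.8

87.8%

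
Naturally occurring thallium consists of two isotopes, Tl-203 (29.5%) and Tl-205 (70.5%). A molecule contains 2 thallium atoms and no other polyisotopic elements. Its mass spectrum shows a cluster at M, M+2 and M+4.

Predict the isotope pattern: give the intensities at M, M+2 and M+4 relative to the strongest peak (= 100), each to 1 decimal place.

17.5 : 83.7 : 100.0

Each Tl atom is independently Tl-203 (p = 0.295) or Tl-205 (q = 0.705); the cluster is the binomial expansion (p + q)^2.
P(M) = 0.295^2 = 0.087025
P(M+2) = 2 × 0.295^1 × 0.705^1 = 0.415950
P(M+4) = 0.705^2 = 0.497025
The M+4 peak is largest (0.497025); scaling to 100 gives 17.5 : 83.7 : 100.0.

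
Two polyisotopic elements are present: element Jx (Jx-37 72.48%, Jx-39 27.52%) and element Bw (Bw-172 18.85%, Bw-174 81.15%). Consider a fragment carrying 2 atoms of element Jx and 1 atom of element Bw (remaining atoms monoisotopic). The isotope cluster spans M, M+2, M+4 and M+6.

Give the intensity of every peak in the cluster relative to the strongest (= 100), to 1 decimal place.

19.7 : 100.0 : 67.4 : 12.3

Element Jx pattern (n=2): 0.52533504 : 0.39892992 : 0.07573504
Element Bw pattern (n=1): 0.1885 : 0.8115
Convolve the two distributions (both contribute in 2-u steps):
  M: 0.52533504×0.1885 = 0.099026
  M+2: 0.52533504×0.8115 + 0.39892992×0.1885 = 0.501508
  M+4: 0.39892992×0.8115 + 0.07573504×0.1885 = 0.338008
  M+6: 0.07573504×0.8115 = 0.061459
Scale to base peak (0.501508) = 100: 19.7 : 100.0 : 67.4 : 12.3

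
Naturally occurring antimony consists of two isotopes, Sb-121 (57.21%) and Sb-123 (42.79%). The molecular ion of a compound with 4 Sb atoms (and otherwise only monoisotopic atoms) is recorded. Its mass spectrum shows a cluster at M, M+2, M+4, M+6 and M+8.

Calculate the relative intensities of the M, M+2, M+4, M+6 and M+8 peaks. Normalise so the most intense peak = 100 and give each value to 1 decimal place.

Expanding (0.5721 + 0.4279)^4:
P(M) = 0.5721^4 = 0.107124
P(M+2) = 4 × 0.5721^3 × 0.4279^1 = 0.320493
P(M+4) = 6 × 0.5721^2 × 0.4279^2 = 0.359567
P(M+6) = 4 × 0.5721^1 × 0.4279^3 = 0.179291
P(M+8) = 0.4279^4 = 0.033525
The M+4 peak is largest (0.359567); scaling to 100 gives 29.8 : 89.1 : 100.0 : 49.9 : 9.3.

29.8 : 89.1 : 100.0 : 49.9 : 9.3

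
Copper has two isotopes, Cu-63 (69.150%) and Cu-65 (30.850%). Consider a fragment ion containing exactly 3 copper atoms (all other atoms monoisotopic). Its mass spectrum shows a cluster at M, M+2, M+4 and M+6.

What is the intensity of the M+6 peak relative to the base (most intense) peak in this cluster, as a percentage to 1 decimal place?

6.6%

Binomial terms of (0.69150 + 0.30850)^3: M 0.3307, M+2 0.4425, M+4 0.1974, M+6 0.0294 → M+2 is the base peak.
P(M+2) = C(3,1) × 0.69150^2 × 0.30850^1 = 3 × 0.47817225 × 0.3085 = 0.442548 (base)
P(M+6) = C(3,3) × 0.69150^0 × 0.30850^3 = 1 × 1.0000 × 0.02936064 = 0.029361
Relative intensity = 0.029361 / 0.442548 × 100 = 6.6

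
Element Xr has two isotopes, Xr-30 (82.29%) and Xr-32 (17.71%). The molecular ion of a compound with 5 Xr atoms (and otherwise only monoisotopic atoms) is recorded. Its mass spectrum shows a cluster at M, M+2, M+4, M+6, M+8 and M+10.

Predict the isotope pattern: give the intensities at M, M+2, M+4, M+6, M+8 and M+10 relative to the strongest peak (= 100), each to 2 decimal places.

Each Xr atom is independently Xr-30 (p = 0.8229) or Xr-32 (q = 0.1771); the cluster is the binomial expansion (p + q)^5.
P(M) = 0.8229^5 = 0.377342
P(M+2) = 5 × 0.8229^4 × 0.1771^1 = 0.406047
P(M+4) = 10 × 0.8229^3 × 0.1771^2 = 0.174775
P(M+6) = 10 × 0.8229^2 × 0.1771^3 = 0.037614
P(M+8) = 5 × 0.8229^1 × 0.1771^4 = 0.004048
P(M+10) = 0.1771^5 = 0.000174
The M+2 peak is largest (0.406047); scaling to 100 gives 92.93 : 100.00 : 43.04 : 9.26 : 1.00 : 0.04.

92.93 : 100.00 : 43.04 : 9.26 : 1.00 : 0.04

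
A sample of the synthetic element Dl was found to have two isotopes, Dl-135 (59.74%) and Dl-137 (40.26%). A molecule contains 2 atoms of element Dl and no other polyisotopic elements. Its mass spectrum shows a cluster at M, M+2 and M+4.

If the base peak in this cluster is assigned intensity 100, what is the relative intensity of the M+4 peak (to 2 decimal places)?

33.70

Binomial terms of (0.5974 + 0.4026)^2: M 0.3569, M+2 0.4810, M+4 0.1621 → M+2 is the base peak.
P(M+2) = C(2,1) × 0.5974^1 × 0.4026^1 = 2 × 0.5974 × 0.4026 = 0.481026 (base)
P(M+4) = C(2,2) × 0.5974^0 × 0.4026^2 = 1 × 1.0000 × 0.16208676 = 0.162087
Relative intensity = 0.162087 / 0.481026 × 100 = 33.70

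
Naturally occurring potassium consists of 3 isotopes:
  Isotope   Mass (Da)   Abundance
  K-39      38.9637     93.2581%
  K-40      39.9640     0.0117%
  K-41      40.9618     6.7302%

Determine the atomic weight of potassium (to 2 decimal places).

Weight each isotope mass by its fractional abundance: 0.932581 × 38.9637 + 0.000117 × 39.9640 + 0.067302 × 40.9618
= 36.33681 + 0.00468 + 2.75681 = 39.09830 Da

39.10 Da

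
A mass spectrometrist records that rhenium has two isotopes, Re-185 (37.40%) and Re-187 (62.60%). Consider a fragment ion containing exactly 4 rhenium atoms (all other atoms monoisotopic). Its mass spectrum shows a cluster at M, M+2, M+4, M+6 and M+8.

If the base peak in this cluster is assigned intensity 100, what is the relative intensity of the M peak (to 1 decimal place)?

Binomial terms of (0.3740 + 0.6260)^4: M 0.0196, M+2 0.1310, M+4 0.3289, M+6 0.3670, M+8 0.1536 → M+6 is the base peak.
P(M+6) = C(4,3) × 0.3740^1 × 0.6260^3 = 4 × 0.3740 × 0.24531438 = 0.366990 (base)
P(M) = C(4,0) × 0.3740^4 × 0.6260^0 = 1 × 0.0195653 × 1.0000 = 0.019565
Relative intensity = 0.019565 / 0.366990 × 100 = 5.3

5.3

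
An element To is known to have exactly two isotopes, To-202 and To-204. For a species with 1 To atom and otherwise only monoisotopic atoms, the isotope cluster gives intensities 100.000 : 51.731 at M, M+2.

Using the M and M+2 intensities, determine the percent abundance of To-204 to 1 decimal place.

34.1%

Let p = fractional abundance of To-202. I(M+2)/I(M) = [C(1,1)·p^0·(1−p)] / p^1 = 1·(1−p)/p = 51.731/100.000 = 0.5173
(1−p)/p = 0.5173/1 = 0.5173  ⇒  p = 1/(1 + 0.5173) = 0.6591
To-202: 65.9%, To-204: 34.1%.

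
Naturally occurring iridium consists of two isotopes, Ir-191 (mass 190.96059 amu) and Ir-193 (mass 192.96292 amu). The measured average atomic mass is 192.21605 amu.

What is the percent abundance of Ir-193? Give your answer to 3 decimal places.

Let x be the fractional abundance of Ir-191; then Ir-193 has abundance 1 − x.
190.96059·x + 192.96292·(1 − x) = 192.21605
(190.96059 − 192.96292)·x = 192.21605 − 192.96292
x = -0.74687 / -2.00233 = 0.37300 → 37.300% Ir-191, 62.700% Ir-193.

62.700%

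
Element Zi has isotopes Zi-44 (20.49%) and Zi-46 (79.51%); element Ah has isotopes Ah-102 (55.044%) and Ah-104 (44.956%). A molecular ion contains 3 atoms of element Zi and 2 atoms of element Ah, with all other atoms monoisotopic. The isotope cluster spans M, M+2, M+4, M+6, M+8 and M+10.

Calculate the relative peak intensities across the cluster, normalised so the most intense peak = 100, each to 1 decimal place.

0.7 : 9.5 : 46.3 : 100.0 : 89.7 : 27.8

Element Zi pattern (n=3): 0.00860252 : 0.10014446 : 0.38860351 : 0.50264951
Element Ah pattern (n=2): 0.30298419 : 0.49491161 : 0.20210419
Convolve the two distributions (both contribute in 2-u steps):
  M: 0.00860252×0.30298419 = 0.002606
  M+2: 0.00860252×0.49491161 + 0.10014446×0.30298419 = 0.034600
  M+4: 0.00860252×0.20210419 + 0.10014446×0.49491161 + 0.38860351×0.30298419 = 0.169042
  M+6: 0.10014446×0.20210419 + 0.38860351×0.49491161 + 0.50264951×0.30298419 = 0.364859
  M+8: 0.38860351×0.20210419 + 0.50264951×0.49491161 = 0.327305
  M+10: 0.50264951×0.20210419 = 0.101588
Scale to base peak (0.364859) = 100: 0.7 : 9.5 : 46.3 : 100.0 : 89.7 : 27.8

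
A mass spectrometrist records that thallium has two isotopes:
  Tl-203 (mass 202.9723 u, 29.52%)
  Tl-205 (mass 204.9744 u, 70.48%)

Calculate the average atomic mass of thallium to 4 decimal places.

Weight each isotope mass by its fractional abundance: 0.2952 × 202.9723 + 0.7048 × 204.9744
= 59.91742 + 144.46596 = 204.38338 u

204.3834 u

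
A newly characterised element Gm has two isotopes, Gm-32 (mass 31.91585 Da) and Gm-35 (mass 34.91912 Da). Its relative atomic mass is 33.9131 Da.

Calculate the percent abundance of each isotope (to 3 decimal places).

Gm-32: 33.497%, Gm-35: 66.503%

Writing the weighted mean with unknown fraction x of Gm-32:
31.91585·x + 34.91912·(1 − x) = 33.9131
(31.91585 − 34.91912)·x = 33.9131 − 34.91912
x = -1.00602 / -3.00327 = 0.33497 → 33.497% Gm-32, 66.503% Gm-35.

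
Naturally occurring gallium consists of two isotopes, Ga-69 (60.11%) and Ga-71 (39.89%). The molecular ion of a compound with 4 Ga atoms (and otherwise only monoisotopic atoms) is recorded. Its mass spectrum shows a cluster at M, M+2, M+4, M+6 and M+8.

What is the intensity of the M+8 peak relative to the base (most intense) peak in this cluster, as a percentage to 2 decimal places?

7.31%

Binomial terms of (0.6011 + 0.3989)^4: M 0.1306, M+2 0.3465, M+4 0.3450, M+6 0.1526, M+8 0.0253 → M+2 is the base peak.
P(M+2) = C(4,1) × 0.6011^3 × 0.3989^1 = 4 × 0.21719018 × 0.3989 = 0.346549 (base)
P(M+8) = C(4,4) × 0.6011^0 × 0.3989^4 = 1 × 1.0000 × 0.02531956 = 0.025320
Relative intensity = 0.025320 / 0.346549 × 100 = 7.31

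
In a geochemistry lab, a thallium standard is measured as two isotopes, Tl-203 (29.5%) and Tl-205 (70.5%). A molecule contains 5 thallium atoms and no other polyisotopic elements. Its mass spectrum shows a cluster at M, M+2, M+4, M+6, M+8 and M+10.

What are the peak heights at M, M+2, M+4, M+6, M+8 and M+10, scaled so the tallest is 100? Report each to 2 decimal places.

0.61 : 7.33 : 35.02 : 83.69 : 100.00 : 47.80

Expanding (0.295 + 0.705)^5:
P(M) = 0.295^5 = 0.002234
P(M+2) = 5 × 0.295^4 × 0.705^1 = 0.026696
P(M+4) = 10 × 0.295^3 × 0.705^2 = 0.127598
P(M+6) = 10 × 0.295^2 × 0.705^3 = 0.304938
P(M+8) = 5 × 0.295^1 × 0.705^4 = 0.364375
P(M+10) = 0.705^5 = 0.174159
The M+8 peak is largest (0.364375); scaling to 100 gives 0.61 : 7.33 : 35.02 : 83.69 : 100.00 : 47.80.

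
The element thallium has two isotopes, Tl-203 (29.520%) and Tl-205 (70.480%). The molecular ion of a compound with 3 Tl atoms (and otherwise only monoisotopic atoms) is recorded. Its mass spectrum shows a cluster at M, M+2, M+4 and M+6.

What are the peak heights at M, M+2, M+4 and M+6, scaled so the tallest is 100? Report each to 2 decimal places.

Each Tl atom is independently Tl-203 (p = 0.29520) or Tl-205 (q = 0.70480); the cluster is the binomial expansion (p + q)^3.
P(M) = 0.29520^3 = 0.025725
P(M+2) = 3 × 0.29520^2 × 0.70480^1 = 0.184255
P(M+4) = 3 × 0.29520^1 × 0.70480^2 = 0.439916
P(M+6) = 0.70480^3 = 0.350104
The M+4 peak is largest (0.439916); scaling to 100 gives 5.85 : 41.88 : 100.00 : 79.58.

5.85 : 41.88 : 100.00 : 79.58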